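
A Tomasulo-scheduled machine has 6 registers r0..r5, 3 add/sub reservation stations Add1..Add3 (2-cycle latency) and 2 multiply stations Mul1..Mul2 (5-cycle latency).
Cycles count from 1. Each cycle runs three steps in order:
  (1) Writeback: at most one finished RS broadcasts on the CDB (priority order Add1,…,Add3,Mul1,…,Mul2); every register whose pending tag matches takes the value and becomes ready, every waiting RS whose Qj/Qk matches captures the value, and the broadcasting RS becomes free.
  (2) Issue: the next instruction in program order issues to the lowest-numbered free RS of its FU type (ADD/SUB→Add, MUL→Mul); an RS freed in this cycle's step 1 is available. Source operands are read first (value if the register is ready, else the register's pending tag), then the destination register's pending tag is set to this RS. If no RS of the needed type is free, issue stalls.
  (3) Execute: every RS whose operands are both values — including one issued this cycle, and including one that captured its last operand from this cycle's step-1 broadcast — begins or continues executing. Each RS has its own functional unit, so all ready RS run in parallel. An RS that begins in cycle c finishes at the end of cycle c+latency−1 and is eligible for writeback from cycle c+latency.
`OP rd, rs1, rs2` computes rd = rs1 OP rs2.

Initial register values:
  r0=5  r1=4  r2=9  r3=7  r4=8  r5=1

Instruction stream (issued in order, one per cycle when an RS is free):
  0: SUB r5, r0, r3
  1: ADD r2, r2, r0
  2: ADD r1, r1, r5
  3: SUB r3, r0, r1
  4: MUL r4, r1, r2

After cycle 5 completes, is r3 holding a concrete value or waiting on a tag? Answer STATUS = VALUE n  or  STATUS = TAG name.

STATUS = TAG Add2

c1: issue SUB r5<-Add1 | r0:5,r1:4,r2:9,r3:7,r4:8,r5:Add1
c2: issue ADD r2<-Add2 | r0:5,r1:4,r2:Add2,r3:7,r4:8,r5:Add1
c3: CDB Add1=-2; issue ADD r1<-Add1 | r0:5,r1:Add1,r2:Add2,r3:7,r4:8,r5:-2
c4: CDB Add2=14; issue SUB r3<-Add2 | r0:5,r1:Add1,r2:14,r3:Add2,r4:8,r5:-2
c5: CDB Add1=2; issue MUL r4<-Mul1 | r0:5,r1:2,r2:14,r3:Add2,r4:Mul1,r5:-2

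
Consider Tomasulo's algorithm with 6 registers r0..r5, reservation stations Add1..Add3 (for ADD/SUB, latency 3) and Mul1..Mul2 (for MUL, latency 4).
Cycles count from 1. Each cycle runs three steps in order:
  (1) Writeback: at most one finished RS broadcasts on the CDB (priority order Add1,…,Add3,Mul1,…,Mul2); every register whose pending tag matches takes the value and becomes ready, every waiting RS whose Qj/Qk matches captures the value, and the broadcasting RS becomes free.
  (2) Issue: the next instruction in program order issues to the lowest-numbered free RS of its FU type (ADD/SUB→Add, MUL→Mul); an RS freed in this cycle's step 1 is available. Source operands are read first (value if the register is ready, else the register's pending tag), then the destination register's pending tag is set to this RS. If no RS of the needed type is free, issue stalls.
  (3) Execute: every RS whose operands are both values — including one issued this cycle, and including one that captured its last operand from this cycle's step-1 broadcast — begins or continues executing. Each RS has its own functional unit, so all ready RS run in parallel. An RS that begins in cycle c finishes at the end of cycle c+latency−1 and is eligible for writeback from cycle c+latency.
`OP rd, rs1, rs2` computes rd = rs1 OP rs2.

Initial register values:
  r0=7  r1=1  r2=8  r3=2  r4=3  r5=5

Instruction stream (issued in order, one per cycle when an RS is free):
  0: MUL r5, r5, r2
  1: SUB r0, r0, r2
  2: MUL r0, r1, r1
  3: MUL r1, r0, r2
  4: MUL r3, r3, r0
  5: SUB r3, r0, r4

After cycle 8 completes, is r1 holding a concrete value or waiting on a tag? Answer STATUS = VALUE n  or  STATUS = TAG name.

STATUS = TAG Mul1

cycle 1: issue MUL r5<-Mul1 // r0:7,r1:1,r2:8,r3:2,r4:3,r5:Mul1
cycle 2: issue SUB r0<-Add1 // r0:Add1,r1:1,r2:8,r3:2,r4:3,r5:Mul1
cycle 3: issue MUL r0<-Mul2 // r0:Mul2,r1:1,r2:8,r3:2,r4:3,r5:Mul1
cycle 4: stall // r0:Mul2,r1:1,r2:8,r3:2,r4:3,r5:Mul1
cycle 5: CDB Add1=-1; stall // r0:Mul2,r1:1,r2:8,r3:2,r4:3,r5:Mul1
cycle 6: CDB Mul1=40; issue MUL r1<-Mul1 // r0:Mul2,r1:Mul1,r2:8,r3:2,r4:3,r5:40
cycle 7: CDB Mul2=1; issue MUL r3<-Mul2 // r0:1,r1:Mul1,r2:8,r3:Mul2,r4:3,r5:40
cycle 8: issue SUB r3<-Add1 // r0:1,r1:Mul1,r2:8,r3:Add1,r4:3,r5:40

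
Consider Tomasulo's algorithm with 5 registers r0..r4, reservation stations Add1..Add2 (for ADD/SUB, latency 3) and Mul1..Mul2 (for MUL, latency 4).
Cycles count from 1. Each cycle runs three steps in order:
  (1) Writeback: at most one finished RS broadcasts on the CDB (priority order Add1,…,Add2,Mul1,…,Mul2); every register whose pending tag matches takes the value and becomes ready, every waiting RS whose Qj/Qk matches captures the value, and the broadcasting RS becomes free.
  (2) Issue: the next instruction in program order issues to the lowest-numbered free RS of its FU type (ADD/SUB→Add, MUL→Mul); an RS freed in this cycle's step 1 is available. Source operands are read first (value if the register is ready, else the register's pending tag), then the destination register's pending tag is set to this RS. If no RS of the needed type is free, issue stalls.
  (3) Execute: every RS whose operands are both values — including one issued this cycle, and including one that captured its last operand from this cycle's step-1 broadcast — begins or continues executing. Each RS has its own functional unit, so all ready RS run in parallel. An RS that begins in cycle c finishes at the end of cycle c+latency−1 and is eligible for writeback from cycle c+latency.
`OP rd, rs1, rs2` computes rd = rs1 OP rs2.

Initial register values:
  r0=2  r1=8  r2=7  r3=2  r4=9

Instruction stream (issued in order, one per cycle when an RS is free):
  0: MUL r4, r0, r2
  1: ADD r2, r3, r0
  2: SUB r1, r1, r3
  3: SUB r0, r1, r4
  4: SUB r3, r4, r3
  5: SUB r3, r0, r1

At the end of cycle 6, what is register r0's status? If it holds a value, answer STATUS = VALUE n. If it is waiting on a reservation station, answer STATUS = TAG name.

  c1: issue MUL r4<-Mul1  regs: r0:2,r1:8,r2:7,r3:2,r4:Mul1
  c2: issue ADD r2<-Add1  regs: r0:2,r1:8,r2:Add1,r3:2,r4:Mul1
  c3: issue SUB r1<-Add2  regs: r0:2,r1:Add2,r2:Add1,r3:2,r4:Mul1
  c4: stall  regs: r0:2,r1:Add2,r2:Add1,r3:2,r4:Mul1
  c5: CDB Add1=4; issue SUB r0<-Add1  regs: r0:Add1,r1:Add2,r2:4,r3:2,r4:Mul1
  c6: CDB Add2=6; issue SUB r3<-Add2  regs: r0:Add1,r1:6,r2:4,r3:Add2,r4:Mul1

STATUS = TAG Add1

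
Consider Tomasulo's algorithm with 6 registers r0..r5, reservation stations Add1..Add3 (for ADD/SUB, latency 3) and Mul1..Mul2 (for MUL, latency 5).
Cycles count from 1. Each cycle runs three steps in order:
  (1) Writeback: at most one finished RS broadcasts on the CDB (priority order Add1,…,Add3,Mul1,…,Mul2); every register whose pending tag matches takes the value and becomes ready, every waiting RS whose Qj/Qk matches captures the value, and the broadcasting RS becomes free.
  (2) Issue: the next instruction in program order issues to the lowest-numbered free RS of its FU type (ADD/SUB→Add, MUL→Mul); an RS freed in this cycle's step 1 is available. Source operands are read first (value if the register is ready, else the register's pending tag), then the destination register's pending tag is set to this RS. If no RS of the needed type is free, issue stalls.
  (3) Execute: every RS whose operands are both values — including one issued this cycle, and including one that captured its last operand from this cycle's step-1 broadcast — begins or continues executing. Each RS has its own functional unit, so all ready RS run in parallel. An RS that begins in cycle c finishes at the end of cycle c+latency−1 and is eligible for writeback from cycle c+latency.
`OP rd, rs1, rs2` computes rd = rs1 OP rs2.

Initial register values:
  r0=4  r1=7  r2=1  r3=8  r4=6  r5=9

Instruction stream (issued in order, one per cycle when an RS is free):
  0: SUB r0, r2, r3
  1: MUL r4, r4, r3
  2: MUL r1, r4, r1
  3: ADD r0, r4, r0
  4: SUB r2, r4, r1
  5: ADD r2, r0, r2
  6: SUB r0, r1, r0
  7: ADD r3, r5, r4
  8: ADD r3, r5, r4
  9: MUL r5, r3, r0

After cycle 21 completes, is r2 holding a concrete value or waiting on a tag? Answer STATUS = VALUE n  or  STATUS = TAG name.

c1: issue SUB r0<-Add1 | r0:Add1,r1:7,r2:1,r3:8,r4:6,r5:9
c2: issue MUL r4<-Mul1 | r0:Add1,r1:7,r2:1,r3:8,r4:Mul1,r5:9
c3: issue MUL r1<-Mul2 | r0:Add1,r1:Mul2,r2:1,r3:8,r4:Mul1,r5:9
c4: CDB Add1=-7; issue ADD r0<-Add1 | r0:Add1,r1:Mul2,r2:1,r3:8,r4:Mul1,r5:9
c5: issue SUB r2<-Add2 | r0:Add1,r1:Mul2,r2:Add2,r3:8,r4:Mul1,r5:9
c6: issue ADD r2<-Add3 | r0:Add1,r1:Mul2,r2:Add3,r3:8,r4:Mul1,r5:9
c7: CDB Mul1=48; stall | r0:Add1,r1:Mul2,r2:Add3,r3:8,r4:48,r5:9
c8: stall | r0:Add1,r1:Mul2,r2:Add3,r3:8,r4:48,r5:9
c9: stall | r0:Add1,r1:Mul2,r2:Add3,r3:8,r4:48,r5:9
c10: CDB Add1=41; issue SUB r0<-Add1 | r0:Add1,r1:Mul2,r2:Add3,r3:8,r4:48,r5:9
c11: stall | r0:Add1,r1:Mul2,r2:Add3,r3:8,r4:48,r5:9
c12: CDB Mul2=336; stall | r0:Add1,r1:336,r2:Add3,r3:8,r4:48,r5:9
c13: stall | r0:Add1,r1:336,r2:Add3,r3:8,r4:48,r5:9
c14: stall | r0:Add1,r1:336,r2:Add3,r3:8,r4:48,r5:9
c15: CDB Add1=295; issue ADD r3<-Add1 | r0:295,r1:336,r2:Add3,r3:Add1,r4:48,r5:9
c16: CDB Add2=-288; issue ADD r3<-Add2 | r0:295,r1:336,r2:Add3,r3:Add2,r4:48,r5:9
c17: issue MUL r5<-Mul1 | r0:295,r1:336,r2:Add3,r3:Add2,r4:48,r5:Mul1
c18: CDB Add1=57 | r0:295,r1:336,r2:Add3,r3:Add2,r4:48,r5:Mul1
c19: CDB Add2=57 | r0:295,r1:336,r2:Add3,r3:57,r4:48,r5:Mul1
c20: CDB Add3=-247 | r0:295,r1:336,r2:-247,r3:57,r4:48,r5:Mul1
c21: - | r0:295,r1:336,r2:-247,r3:57,r4:48,r5:Mul1

STATUS = VALUE -247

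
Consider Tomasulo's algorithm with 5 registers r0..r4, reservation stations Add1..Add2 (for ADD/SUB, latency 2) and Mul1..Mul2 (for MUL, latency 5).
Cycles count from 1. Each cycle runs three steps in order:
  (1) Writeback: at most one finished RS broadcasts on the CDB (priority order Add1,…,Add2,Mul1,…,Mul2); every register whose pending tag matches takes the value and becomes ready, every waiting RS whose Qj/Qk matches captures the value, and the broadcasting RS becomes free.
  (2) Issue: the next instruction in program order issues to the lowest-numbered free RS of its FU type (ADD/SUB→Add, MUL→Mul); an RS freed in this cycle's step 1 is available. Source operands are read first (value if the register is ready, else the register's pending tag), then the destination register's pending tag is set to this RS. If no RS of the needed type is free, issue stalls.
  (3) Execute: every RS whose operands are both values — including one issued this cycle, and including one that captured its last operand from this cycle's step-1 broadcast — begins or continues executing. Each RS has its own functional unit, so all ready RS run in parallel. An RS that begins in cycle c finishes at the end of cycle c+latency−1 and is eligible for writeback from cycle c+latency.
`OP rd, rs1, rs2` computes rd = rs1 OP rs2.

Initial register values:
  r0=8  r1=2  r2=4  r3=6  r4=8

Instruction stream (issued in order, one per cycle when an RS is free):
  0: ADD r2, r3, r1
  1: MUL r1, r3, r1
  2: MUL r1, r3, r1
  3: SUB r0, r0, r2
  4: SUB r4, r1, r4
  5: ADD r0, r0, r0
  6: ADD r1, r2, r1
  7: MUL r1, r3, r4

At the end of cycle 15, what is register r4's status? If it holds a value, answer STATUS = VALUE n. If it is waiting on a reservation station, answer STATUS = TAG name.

STATUS = VALUE 64

cycle 1: issue ADD r2<-Add1 // r0:8,r1:2,r2:Add1,r3:6,r4:8
cycle 2: issue MUL r1<-Mul1 // r0:8,r1:Mul1,r2:Add1,r3:6,r4:8
cycle 3: CDB Add1=8; issue MUL r1<-Mul2 // r0:8,r1:Mul2,r2:8,r3:6,r4:8
cycle 4: issue SUB r0<-Add1 // r0:Add1,r1:Mul2,r2:8,r3:6,r4:8
cycle 5: issue SUB r4<-Add2 // r0:Add1,r1:Mul2,r2:8,r3:6,r4:Add2
cycle 6: CDB Add1=0; issue ADD r0<-Add1 // r0:Add1,r1:Mul2,r2:8,r3:6,r4:Add2
cycle 7: CDB Mul1=12; stall // r0:Add1,r1:Mul2,r2:8,r3:6,r4:Add2
cycle 8: CDB Add1=0; issue ADD r1<-Add1 // r0:0,r1:Add1,r2:8,r3:6,r4:Add2
cycle 9: issue MUL r1<-Mul1 // r0:0,r1:Mul1,r2:8,r3:6,r4:Add2
cycle 10: - // r0:0,r1:Mul1,r2:8,r3:6,r4:Add2
cycle 11: - // r0:0,r1:Mul1,r2:8,r3:6,r4:Add2
cycle 12: CDB Mul2=72 // r0:0,r1:Mul1,r2:8,r3:6,r4:Add2
cycle 13: - // r0:0,r1:Mul1,r2:8,r3:6,r4:Add2
cycle 14: CDB Add1=80 // r0:0,r1:Mul1,r2:8,r3:6,r4:Add2
cycle 15: CDB Add2=64 // r0:0,r1:Mul1,r2:8,r3:6,r4:64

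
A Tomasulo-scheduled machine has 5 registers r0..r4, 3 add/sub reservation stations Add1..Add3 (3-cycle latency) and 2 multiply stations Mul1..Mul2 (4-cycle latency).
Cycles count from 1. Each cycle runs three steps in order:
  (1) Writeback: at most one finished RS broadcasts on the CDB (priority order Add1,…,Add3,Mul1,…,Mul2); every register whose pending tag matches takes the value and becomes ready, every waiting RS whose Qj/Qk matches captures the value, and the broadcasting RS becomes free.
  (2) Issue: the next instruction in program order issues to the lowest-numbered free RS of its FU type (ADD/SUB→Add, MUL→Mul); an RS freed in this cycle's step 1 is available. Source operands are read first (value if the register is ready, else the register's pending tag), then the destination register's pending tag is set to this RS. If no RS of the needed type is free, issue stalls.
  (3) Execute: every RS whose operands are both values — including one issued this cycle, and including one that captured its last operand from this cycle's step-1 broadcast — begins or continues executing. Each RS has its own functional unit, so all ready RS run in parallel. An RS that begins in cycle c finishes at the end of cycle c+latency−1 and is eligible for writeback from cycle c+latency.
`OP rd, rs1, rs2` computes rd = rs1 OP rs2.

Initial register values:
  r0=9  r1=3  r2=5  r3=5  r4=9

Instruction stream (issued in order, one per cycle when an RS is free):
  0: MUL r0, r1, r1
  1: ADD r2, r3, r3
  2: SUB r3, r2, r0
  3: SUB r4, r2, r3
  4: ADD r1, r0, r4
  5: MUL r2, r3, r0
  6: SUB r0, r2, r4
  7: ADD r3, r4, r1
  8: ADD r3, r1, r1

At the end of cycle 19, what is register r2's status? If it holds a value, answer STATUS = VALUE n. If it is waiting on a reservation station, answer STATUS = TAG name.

cycle 1: issue MUL r0<-Mul1 // r0:Mul1,r1:3,r2:5,r3:5,r4:9
cycle 2: issue ADD r2<-Add1 // r0:Mul1,r1:3,r2:Add1,r3:5,r4:9
cycle 3: issue SUB r3<-Add2 // r0:Mul1,r1:3,r2:Add1,r3:Add2,r4:9
cycle 4: issue SUB r4<-Add3 // r0:Mul1,r1:3,r2:Add1,r3:Add2,r4:Add3
cycle 5: CDB Add1=10; issue ADD r1<-Add1 // r0:Mul1,r1:Add1,r2:10,r3:Add2,r4:Add3
cycle 6: CDB Mul1=9; issue MUL r2<-Mul1 // r0:9,r1:Add1,r2:Mul1,r3:Add2,r4:Add3
cycle 7: stall // r0:9,r1:Add1,r2:Mul1,r3:Add2,r4:Add3
cycle 8: stall // r0:9,r1:Add1,r2:Mul1,r3:Add2,r4:Add3
cycle 9: CDB Add2=1; issue SUB r0<-Add2 // r0:Add2,r1:Add1,r2:Mul1,r3:1,r4:Add3
cycle 10: stall // r0:Add2,r1:Add1,r2:Mul1,r3:1,r4:Add3
cycle 11: stall // r0:Add2,r1:Add1,r2:Mul1,r3:1,r4:Add3
cycle 12: CDB Add3=9; issue ADD r3<-Add3 // r0:Add2,r1:Add1,r2:Mul1,r3:Add3,r4:9
cycle 13: CDB Mul1=9; stall // r0:Add2,r1:Add1,r2:9,r3:Add3,r4:9
cycle 14: stall // r0:Add2,r1:Add1,r2:9,r3:Add3,r4:9
cycle 15: CDB Add1=18; issue ADD r3<-Add1 // r0:Add2,r1:18,r2:9,r3:Add1,r4:9
cycle 16: CDB Add2=0 // r0:0,r1:18,r2:9,r3:Add1,r4:9
cycle 17: - // r0:0,r1:18,r2:9,r3:Add1,r4:9
cycle 18: CDB Add1=36 // r0:0,r1:18,r2:9,r3:36,r4:9
cycle 19: CDB Add3=27 // r0:0,r1:18,r2:9,r3:36,r4:9

STATUS = VALUE 9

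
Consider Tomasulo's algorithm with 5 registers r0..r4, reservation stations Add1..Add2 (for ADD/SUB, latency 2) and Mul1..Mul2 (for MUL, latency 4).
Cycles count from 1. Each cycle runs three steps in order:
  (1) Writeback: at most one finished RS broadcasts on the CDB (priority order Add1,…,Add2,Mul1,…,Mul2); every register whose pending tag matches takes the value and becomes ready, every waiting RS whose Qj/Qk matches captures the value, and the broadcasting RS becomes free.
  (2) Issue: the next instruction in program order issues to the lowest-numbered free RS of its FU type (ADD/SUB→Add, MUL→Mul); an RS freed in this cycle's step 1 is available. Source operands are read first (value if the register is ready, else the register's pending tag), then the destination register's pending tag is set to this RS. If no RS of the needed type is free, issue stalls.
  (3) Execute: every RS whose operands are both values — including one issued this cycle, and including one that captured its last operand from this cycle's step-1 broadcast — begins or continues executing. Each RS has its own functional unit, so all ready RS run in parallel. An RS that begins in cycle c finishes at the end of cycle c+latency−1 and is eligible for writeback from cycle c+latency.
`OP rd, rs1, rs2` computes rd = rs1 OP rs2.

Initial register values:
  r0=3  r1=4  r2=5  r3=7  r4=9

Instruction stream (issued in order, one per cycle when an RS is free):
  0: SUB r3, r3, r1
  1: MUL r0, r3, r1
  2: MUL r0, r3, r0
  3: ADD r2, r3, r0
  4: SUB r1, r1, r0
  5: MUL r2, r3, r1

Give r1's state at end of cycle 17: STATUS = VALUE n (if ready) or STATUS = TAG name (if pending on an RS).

  c1: issue SUB r3<-Add1  regs: r0:3,r1:4,r2:5,r3:Add1,r4:9
  c2: issue MUL r0<-Mul1  regs: r0:Mul1,r1:4,r2:5,r3:Add1,r4:9
  c3: CDB Add1=3; issue MUL r0<-Mul2  regs: r0:Mul2,r1:4,r2:5,r3:3,r4:9
  c4: issue ADD r2<-Add1  regs: r0:Mul2,r1:4,r2:Add1,r3:3,r4:9
  c5: issue SUB r1<-Add2  regs: r0:Mul2,r1:Add2,r2:Add1,r3:3,r4:9
  c6: stall  regs: r0:Mul2,r1:Add2,r2:Add1,r3:3,r4:9
  c7: CDB Mul1=12; issue MUL r2<-Mul1  regs: r0:Mul2,r1:Add2,r2:Mul1,r3:3,r4:9
  c8: -  regs: r0:Mul2,r1:Add2,r2:Mul1,r3:3,r4:9
  c9: -  regs: r0:Mul2,r1:Add2,r2:Mul1,r3:3,r4:9
  c10: -  regs: r0:Mul2,r1:Add2,r2:Mul1,r3:3,r4:9
  c11: CDB Mul2=36  regs: r0:36,r1:Add2,r2:Mul1,r3:3,r4:9
  c12: -  regs: r0:36,r1:Add2,r2:Mul1,r3:3,r4:9
  c13: CDB Add1=39  regs: r0:36,r1:Add2,r2:Mul1,r3:3,r4:9
  c14: CDB Add2=-32  regs: r0:36,r1:-32,r2:Mul1,r3:3,r4:9
  c15: -  regs: r0:36,r1:-32,r2:Mul1,r3:3,r4:9
  c16: -  regs: r0:36,r1:-32,r2:Mul1,r3:3,r4:9
  c17: -  regs: r0:36,r1:-32,r2:Mul1,r3:3,r4:9

STATUS = VALUE -32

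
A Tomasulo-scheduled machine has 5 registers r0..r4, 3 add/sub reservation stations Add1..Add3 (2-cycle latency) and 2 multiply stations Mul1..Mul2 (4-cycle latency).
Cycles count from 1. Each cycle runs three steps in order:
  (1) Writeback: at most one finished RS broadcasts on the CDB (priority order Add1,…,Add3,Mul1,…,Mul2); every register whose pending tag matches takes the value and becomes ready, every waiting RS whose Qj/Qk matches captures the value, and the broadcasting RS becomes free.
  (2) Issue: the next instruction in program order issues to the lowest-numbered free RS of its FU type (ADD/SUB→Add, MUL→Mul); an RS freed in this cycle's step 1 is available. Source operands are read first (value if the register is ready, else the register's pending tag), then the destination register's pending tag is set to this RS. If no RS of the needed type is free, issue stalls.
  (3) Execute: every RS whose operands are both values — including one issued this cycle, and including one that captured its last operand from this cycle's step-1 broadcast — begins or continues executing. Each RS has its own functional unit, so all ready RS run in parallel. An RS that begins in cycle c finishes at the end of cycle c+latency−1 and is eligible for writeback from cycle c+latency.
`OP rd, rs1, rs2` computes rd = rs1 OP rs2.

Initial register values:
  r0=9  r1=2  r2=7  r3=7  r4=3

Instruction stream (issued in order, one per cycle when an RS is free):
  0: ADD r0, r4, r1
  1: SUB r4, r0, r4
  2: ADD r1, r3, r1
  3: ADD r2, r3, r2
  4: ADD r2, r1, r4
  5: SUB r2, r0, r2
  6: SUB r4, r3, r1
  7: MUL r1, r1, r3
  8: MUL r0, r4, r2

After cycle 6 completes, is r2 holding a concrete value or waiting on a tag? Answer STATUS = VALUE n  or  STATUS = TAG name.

  c1: issue ADD r0<-Add1  regs: r0:Add1,r1:2,r2:7,r3:7,r4:3
  c2: issue SUB r4<-Add2  regs: r0:Add1,r1:2,r2:7,r3:7,r4:Add2
  c3: CDB Add1=5; issue ADD r1<-Add1  regs: r0:5,r1:Add1,r2:7,r3:7,r4:Add2
  c4: issue ADD r2<-Add3  regs: r0:5,r1:Add1,r2:Add3,r3:7,r4:Add2
  c5: CDB Add1=9; issue ADD r2<-Add1  regs: r0:5,r1:9,r2:Add1,r3:7,r4:Add2
  c6: CDB Add2=2; issue SUB r2<-Add2  regs: r0:5,r1:9,r2:Add2,r3:7,r4:2

STATUS = TAG Add2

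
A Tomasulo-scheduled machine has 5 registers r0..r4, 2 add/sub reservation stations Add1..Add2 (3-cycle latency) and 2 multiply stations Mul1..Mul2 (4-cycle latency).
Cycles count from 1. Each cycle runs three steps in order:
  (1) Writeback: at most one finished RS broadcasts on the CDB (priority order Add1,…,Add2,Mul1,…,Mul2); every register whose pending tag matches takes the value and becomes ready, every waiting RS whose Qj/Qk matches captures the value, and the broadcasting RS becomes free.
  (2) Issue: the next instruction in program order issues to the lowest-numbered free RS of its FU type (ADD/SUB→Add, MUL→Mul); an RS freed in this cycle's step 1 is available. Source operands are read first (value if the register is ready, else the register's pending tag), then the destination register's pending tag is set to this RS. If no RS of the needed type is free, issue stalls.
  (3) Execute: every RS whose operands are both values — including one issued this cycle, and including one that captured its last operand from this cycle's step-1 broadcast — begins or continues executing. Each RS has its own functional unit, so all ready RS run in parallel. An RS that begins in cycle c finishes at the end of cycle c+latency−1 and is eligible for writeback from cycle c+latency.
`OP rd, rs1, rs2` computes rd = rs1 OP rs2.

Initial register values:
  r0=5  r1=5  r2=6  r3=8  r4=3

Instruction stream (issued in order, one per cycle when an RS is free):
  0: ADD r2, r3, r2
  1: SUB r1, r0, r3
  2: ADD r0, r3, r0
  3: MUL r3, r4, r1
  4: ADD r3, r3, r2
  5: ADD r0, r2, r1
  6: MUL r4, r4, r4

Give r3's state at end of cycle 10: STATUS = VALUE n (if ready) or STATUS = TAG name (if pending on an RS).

  c1: issue ADD r2<-Add1  regs: r0:5,r1:5,r2:Add1,r3:8,r4:3
  c2: issue SUB r1<-Add2  regs: r0:5,r1:Add2,r2:Add1,r3:8,r4:3
  c3: stall  regs: r0:5,r1:Add2,r2:Add1,r3:8,r4:3
  c4: CDB Add1=14; issue ADD r0<-Add1  regs: r0:Add1,r1:Add2,r2:14,r3:8,r4:3
  c5: CDB Add2=-3; issue MUL r3<-Mul1  regs: r0:Add1,r1:-3,r2:14,r3:Mul1,r4:3
  c6: issue ADD r3<-Add2  regs: r0:Add1,r1:-3,r2:14,r3:Add2,r4:3
  c7: CDB Add1=13; issue ADD r0<-Add1  regs: r0:Add1,r1:-3,r2:14,r3:Add2,r4:3
  c8: issue MUL r4<-Mul2  regs: r0:Add1,r1:-3,r2:14,r3:Add2,r4:Mul2
  c9: CDB Mul1=-9  regs: r0:Add1,r1:-3,r2:14,r3:Add2,r4:Mul2
  c10: CDB Add1=11  regs: r0:11,r1:-3,r2:14,r3:Add2,r4:Mul2

STATUS = TAG Add2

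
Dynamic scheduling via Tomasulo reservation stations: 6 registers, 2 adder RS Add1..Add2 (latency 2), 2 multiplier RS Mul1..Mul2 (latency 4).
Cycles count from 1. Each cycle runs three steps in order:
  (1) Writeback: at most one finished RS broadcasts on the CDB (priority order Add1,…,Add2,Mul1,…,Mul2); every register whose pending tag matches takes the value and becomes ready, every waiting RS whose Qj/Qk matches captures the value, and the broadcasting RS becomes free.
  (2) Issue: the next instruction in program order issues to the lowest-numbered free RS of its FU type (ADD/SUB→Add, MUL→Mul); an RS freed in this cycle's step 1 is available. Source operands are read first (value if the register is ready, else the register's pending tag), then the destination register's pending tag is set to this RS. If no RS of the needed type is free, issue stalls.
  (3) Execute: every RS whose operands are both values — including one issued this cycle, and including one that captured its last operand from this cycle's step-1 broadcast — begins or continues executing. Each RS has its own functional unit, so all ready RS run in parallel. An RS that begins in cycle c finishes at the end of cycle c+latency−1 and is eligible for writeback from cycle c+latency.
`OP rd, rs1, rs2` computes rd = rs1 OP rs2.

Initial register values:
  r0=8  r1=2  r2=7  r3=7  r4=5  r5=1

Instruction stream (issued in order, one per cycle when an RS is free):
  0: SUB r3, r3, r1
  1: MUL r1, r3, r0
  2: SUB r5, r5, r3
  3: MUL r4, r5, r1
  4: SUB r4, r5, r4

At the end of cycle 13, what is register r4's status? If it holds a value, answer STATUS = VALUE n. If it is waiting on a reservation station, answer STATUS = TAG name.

STATUS = VALUE 156

cycle 1: issue SUB r3<-Add1 // r0:8,r1:2,r2:7,r3:Add1,r4:5,r5:1
cycle 2: issue MUL r1<-Mul1 // r0:8,r1:Mul1,r2:7,r3:Add1,r4:5,r5:1
cycle 3: CDB Add1=5; issue SUB r5<-Add1 // r0:8,r1:Mul1,r2:7,r3:5,r4:5,r5:Add1
cycle 4: issue MUL r4<-Mul2 // r0:8,r1:Mul1,r2:7,r3:5,r4:Mul2,r5:Add1
cycle 5: CDB Add1=-4; issue SUB r4<-Add1 // r0:8,r1:Mul1,r2:7,r3:5,r4:Add1,r5:-4
cycle 6: - // r0:8,r1:Mul1,r2:7,r3:5,r4:Add1,r5:-4
cycle 7: CDB Mul1=40 // r0:8,r1:40,r2:7,r3:5,r4:Add1,r5:-4
cycle 8: - // r0:8,r1:40,r2:7,r3:5,r4:Add1,r5:-4
cycle 9: - // r0:8,r1:40,r2:7,r3:5,r4:Add1,r5:-4
cycle 10: - // r0:8,r1:40,r2:7,r3:5,r4:Add1,r5:-4
cycle 11: CDB Mul2=-160 // r0:8,r1:40,r2:7,r3:5,r4:Add1,r5:-4
cycle 12: - // r0:8,r1:40,r2:7,r3:5,r4:Add1,r5:-4
cycle 13: CDB Add1=156 // r0:8,r1:40,r2:7,r3:5,r4:156,r5:-4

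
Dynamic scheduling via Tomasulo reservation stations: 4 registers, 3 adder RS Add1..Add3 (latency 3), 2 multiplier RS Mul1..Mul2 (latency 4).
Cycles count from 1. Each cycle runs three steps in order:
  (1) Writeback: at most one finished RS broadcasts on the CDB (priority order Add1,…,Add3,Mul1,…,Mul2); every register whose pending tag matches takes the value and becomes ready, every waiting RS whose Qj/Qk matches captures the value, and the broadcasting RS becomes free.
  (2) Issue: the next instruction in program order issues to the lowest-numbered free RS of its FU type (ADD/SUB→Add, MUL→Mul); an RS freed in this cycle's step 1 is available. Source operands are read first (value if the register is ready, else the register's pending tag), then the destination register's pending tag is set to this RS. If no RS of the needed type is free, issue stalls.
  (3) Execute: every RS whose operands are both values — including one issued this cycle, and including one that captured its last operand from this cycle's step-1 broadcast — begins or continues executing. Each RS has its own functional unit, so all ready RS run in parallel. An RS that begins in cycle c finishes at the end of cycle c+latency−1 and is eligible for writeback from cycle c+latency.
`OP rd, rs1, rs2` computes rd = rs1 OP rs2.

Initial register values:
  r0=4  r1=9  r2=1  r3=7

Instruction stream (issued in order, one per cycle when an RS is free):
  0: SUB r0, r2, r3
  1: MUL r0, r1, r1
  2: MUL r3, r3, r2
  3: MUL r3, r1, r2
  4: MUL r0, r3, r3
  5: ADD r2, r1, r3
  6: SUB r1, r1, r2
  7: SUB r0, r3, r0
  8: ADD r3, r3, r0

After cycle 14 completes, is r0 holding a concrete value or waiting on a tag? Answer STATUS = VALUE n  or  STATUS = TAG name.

STATUS = TAG Add3

c1: issue SUB r0<-Add1 | r0:Add1,r1:9,r2:1,r3:7
c2: issue MUL r0<-Mul1 | r0:Mul1,r1:9,r2:1,r3:7
c3: issue MUL r3<-Mul2 | r0:Mul1,r1:9,r2:1,r3:Mul2
c4: CDB Add1=-6; stall | r0:Mul1,r1:9,r2:1,r3:Mul2
c5: stall | r0:Mul1,r1:9,r2:1,r3:Mul2
c6: CDB Mul1=81; issue MUL r3<-Mul1 | r0:81,r1:9,r2:1,r3:Mul1
c7: CDB Mul2=7; issue MUL r0<-Mul2 | r0:Mul2,r1:9,r2:1,r3:Mul1
c8: issue ADD r2<-Add1 | r0:Mul2,r1:9,r2:Add1,r3:Mul1
c9: issue SUB r1<-Add2 | r0:Mul2,r1:Add2,r2:Add1,r3:Mul1
c10: CDB Mul1=9; issue SUB r0<-Add3 | r0:Add3,r1:Add2,r2:Add1,r3:9
c11: stall | r0:Add3,r1:Add2,r2:Add1,r3:9
c12: stall | r0:Add3,r1:Add2,r2:Add1,r3:9
c13: CDB Add1=18; issue ADD r3<-Add1 | r0:Add3,r1:Add2,r2:18,r3:Add1
c14: CDB Mul2=81 | r0:Add3,r1:Add2,r2:18,r3:Add1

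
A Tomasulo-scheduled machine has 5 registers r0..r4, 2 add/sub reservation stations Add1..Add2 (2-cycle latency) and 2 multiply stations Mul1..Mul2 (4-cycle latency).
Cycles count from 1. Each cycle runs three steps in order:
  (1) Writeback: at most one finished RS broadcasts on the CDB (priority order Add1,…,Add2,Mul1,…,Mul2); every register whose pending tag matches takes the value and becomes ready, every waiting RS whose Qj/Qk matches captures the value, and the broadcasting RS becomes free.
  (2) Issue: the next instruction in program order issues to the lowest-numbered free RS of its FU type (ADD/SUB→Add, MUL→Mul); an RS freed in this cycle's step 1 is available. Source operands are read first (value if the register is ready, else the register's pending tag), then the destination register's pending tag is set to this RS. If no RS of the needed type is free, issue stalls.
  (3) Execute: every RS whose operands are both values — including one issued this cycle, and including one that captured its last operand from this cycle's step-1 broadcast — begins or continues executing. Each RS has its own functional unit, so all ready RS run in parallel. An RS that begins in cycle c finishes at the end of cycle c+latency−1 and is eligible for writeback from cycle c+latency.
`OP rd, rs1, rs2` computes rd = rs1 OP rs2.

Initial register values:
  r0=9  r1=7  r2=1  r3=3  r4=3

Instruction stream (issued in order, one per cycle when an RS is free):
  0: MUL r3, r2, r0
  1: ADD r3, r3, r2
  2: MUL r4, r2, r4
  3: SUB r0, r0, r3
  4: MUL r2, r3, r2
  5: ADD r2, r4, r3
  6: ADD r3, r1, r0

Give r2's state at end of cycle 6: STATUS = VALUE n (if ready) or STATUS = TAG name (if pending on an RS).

STATUS = TAG Mul1

c1: issue MUL r3<-Mul1 | r0:9,r1:7,r2:1,r3:Mul1,r4:3
c2: issue ADD r3<-Add1 | r0:9,r1:7,r2:1,r3:Add1,r4:3
c3: issue MUL r4<-Mul2 | r0:9,r1:7,r2:1,r3:Add1,r4:Mul2
c4: issue SUB r0<-Add2 | r0:Add2,r1:7,r2:1,r3:Add1,r4:Mul2
c5: CDB Mul1=9; issue MUL r2<-Mul1 | r0:Add2,r1:7,r2:Mul1,r3:Add1,r4:Mul2
c6: stall | r0:Add2,r1:7,r2:Mul1,r3:Add1,r4:Mul2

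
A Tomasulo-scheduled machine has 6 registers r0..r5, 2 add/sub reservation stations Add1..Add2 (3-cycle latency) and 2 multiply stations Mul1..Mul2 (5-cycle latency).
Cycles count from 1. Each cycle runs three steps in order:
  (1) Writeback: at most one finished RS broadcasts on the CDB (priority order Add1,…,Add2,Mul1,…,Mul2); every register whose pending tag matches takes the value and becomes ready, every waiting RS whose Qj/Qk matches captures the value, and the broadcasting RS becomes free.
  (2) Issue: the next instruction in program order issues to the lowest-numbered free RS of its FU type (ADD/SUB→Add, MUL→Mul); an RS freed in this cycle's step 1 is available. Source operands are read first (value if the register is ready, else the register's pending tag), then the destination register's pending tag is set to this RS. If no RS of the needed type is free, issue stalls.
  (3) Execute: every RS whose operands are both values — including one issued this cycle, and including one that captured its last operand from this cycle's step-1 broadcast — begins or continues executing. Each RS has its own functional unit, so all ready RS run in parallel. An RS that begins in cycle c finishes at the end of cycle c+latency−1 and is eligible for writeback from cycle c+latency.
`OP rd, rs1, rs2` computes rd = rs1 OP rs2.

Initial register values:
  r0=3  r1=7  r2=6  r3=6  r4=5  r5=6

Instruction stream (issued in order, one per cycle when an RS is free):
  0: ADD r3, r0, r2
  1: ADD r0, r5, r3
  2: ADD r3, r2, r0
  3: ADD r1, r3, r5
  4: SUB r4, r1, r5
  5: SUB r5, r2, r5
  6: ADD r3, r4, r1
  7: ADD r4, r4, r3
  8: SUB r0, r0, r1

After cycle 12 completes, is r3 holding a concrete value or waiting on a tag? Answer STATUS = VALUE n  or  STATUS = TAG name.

STATUS = VALUE 21

cycle 1: issue ADD r3<-Add1 // r0:3,r1:7,r2:6,r3:Add1,r4:5,r5:6
cycle 2: issue ADD r0<-Add2 // r0:Add2,r1:7,r2:6,r3:Add1,r4:5,r5:6
cycle 3: stall // r0:Add2,r1:7,r2:6,r3:Add1,r4:5,r5:6
cycle 4: CDB Add1=9; issue ADD r3<-Add1 // r0:Add2,r1:7,r2:6,r3:Add1,r4:5,r5:6
cycle 5: stall // r0:Add2,r1:7,r2:6,r3:Add1,r4:5,r5:6
cycle 6: stall // r0:Add2,r1:7,r2:6,r3:Add1,r4:5,r5:6
cycle 7: CDB Add2=15; issue ADD r1<-Add2 // r0:15,r1:Add2,r2:6,r3:Add1,r4:5,r5:6
cycle 8: stall // r0:15,r1:Add2,r2:6,r3:Add1,r4:5,r5:6
cycle 9: stall // r0:15,r1:Add2,r2:6,r3:Add1,r4:5,r5:6
cycle 10: CDB Add1=21; issue SUB r4<-Add1 // r0:15,r1:Add2,r2:6,r3:21,r4:Add1,r5:6
cycle 11: stall // r0:15,r1:Add2,r2:6,r3:21,r4:Add1,r5:6
cycle 12: stall // r0:15,r1:Add2,r2:6,r3:21,r4:Add1,r5:6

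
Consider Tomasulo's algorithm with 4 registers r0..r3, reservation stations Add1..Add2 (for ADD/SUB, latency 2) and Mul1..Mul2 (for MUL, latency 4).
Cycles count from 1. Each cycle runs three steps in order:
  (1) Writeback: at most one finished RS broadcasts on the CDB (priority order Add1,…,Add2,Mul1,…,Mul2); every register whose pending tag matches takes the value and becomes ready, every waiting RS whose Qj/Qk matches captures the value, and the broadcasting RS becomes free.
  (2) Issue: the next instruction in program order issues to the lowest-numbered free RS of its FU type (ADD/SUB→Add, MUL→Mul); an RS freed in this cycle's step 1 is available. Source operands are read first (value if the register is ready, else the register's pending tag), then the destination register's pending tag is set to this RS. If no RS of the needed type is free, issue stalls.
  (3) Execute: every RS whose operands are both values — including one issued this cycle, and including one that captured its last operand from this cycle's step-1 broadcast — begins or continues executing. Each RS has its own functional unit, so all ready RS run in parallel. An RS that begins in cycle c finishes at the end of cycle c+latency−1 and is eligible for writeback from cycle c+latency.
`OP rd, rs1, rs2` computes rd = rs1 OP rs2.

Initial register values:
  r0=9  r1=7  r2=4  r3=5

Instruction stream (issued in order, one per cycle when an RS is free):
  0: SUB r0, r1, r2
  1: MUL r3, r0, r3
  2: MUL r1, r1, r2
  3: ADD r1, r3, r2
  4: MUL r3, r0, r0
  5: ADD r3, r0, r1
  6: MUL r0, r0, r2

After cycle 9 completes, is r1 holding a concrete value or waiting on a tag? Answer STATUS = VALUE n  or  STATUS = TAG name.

  c1: issue SUB r0<-Add1  regs: r0:Add1,r1:7,r2:4,r3:5
  c2: issue MUL r3<-Mul1  regs: r0:Add1,r1:7,r2:4,r3:Mul1
  c3: CDB Add1=3; issue MUL r1<-Mul2  regs: r0:3,r1:Mul2,r2:4,r3:Mul1
  c4: issue ADD r1<-Add1  regs: r0:3,r1:Add1,r2:4,r3:Mul1
  c5: stall  regs: r0:3,r1:Add1,r2:4,r3:Mul1
  c6: stall  regs: r0:3,r1:Add1,r2:4,r3:Mul1
  c7: CDB Mul1=15; issue MUL r3<-Mul1  regs: r0:3,r1:Add1,r2:4,r3:Mul1
  c8: CDB Mul2=28; issue ADD r3<-Add2  regs: r0:3,r1:Add1,r2:4,r3:Add2
  c9: CDB Add1=19; issue MUL r0<-Mul2  regs: r0:Mul2,r1:19,r2:4,r3:Add2

STATUS = VALUE 19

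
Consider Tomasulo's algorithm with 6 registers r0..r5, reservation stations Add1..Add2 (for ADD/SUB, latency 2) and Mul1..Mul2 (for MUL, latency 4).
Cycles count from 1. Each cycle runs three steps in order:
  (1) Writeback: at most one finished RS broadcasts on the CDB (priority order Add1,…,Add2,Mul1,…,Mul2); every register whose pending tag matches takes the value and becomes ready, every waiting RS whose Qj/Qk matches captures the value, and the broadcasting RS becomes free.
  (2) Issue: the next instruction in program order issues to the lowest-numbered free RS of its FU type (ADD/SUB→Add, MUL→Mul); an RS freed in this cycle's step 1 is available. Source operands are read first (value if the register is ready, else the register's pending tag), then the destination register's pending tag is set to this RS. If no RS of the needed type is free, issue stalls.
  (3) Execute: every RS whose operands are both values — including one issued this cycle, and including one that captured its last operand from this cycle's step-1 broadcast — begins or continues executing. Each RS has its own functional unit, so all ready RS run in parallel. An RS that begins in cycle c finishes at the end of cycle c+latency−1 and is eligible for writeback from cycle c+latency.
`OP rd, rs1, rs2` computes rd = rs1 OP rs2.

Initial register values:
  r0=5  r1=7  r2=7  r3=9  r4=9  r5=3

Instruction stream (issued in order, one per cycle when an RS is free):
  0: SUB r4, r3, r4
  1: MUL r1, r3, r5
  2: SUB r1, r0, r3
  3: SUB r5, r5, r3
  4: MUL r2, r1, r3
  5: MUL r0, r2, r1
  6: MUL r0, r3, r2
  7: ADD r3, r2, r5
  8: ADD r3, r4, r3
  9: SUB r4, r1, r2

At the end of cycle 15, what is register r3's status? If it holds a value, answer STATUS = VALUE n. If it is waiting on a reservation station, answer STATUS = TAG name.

STATUS = VALUE -42

  c1: issue SUB r4<-Add1  regs: r0:5,r1:7,r2:7,r3:9,r4:Add1,r5:3
  c2: issue MUL r1<-Mul1  regs: r0:5,r1:Mul1,r2:7,r3:9,r4:Add1,r5:3
  c3: CDB Add1=0; issue SUB r1<-Add1  regs: r0:5,r1:Add1,r2:7,r3:9,r4:0,r5:3
  c4: issue SUB r5<-Add2  regs: r0:5,r1:Add1,r2:7,r3:9,r4:0,r5:Add2
  c5: CDB Add1=-4; issue MUL r2<-Mul2  regs: r0:5,r1:-4,r2:Mul2,r3:9,r4:0,r5:Add2
  c6: CDB Add2=-6; stall  regs: r0:5,r1:-4,r2:Mul2,r3:9,r4:0,r5:-6
  c7: CDB Mul1=27; issue MUL r0<-Mul1  regs: r0:Mul1,r1:-4,r2:Mul2,r3:9,r4:0,r5:-6
  c8: stall  regs: r0:Mul1,r1:-4,r2:Mul2,r3:9,r4:0,r5:-6
  c9: CDB Mul2=-36; issue MUL r0<-Mul2  regs: r0:Mul2,r1:-4,r2:-36,r3:9,r4:0,r5:-6
  c10: issue ADD r3<-Add1  regs: r0:Mul2,r1:-4,r2:-36,r3:Add1,r4:0,r5:-6
  c11: issue ADD r3<-Add2  regs: r0:Mul2,r1:-4,r2:-36,r3:Add2,r4:0,r5:-6
  c12: CDB Add1=-42; issue SUB r4<-Add1  regs: r0:Mul2,r1:-4,r2:-36,r3:Add2,r4:Add1,r5:-6
  c13: CDB Mul1=144  regs: r0:Mul2,r1:-4,r2:-36,r3:Add2,r4:Add1,r5:-6
  c14: CDB Add1=32  regs: r0:Mul2,r1:-4,r2:-36,r3:Add2,r4:32,r5:-6
  c15: CDB Add2=-42  regs: r0:Mul2,r1:-4,r2:-36,r3:-42,r4:32,r5:-6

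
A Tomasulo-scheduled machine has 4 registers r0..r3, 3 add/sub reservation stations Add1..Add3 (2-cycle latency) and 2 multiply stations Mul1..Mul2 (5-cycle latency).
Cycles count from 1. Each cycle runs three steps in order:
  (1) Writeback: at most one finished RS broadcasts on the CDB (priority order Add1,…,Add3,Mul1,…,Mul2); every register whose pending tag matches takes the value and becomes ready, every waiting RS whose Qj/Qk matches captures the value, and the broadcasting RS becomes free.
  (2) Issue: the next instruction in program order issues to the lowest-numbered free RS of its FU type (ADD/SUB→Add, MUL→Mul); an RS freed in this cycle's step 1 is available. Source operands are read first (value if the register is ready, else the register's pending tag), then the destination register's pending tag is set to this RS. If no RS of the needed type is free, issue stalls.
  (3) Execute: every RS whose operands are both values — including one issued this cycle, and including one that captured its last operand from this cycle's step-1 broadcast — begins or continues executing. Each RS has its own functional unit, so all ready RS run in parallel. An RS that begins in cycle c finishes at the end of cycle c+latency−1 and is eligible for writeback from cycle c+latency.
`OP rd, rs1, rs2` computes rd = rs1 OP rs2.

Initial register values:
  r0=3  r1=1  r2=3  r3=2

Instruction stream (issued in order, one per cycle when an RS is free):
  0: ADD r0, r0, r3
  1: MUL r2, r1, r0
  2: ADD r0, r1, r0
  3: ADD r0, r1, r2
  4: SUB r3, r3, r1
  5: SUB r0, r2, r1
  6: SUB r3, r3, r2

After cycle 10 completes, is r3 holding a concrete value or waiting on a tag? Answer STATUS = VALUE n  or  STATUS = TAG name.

c1: issue ADD r0<-Add1 | r0:Add1,r1:1,r2:3,r3:2
c2: issue MUL r2<-Mul1 | r0:Add1,r1:1,r2:Mul1,r3:2
c3: CDB Add1=5; issue ADD r0<-Add1 | r0:Add1,r1:1,r2:Mul1,r3:2
c4: issue ADD r0<-Add2 | r0:Add2,r1:1,r2:Mul1,r3:2
c5: CDB Add1=6; issue SUB r3<-Add1 | r0:Add2,r1:1,r2:Mul1,r3:Add1
c6: issue SUB r0<-Add3 | r0:Add3,r1:1,r2:Mul1,r3:Add1
c7: CDB Add1=1; issue SUB r3<-Add1 | r0:Add3,r1:1,r2:Mul1,r3:Add1
c8: CDB Mul1=5 | r0:Add3,r1:1,r2:5,r3:Add1
c9: - | r0:Add3,r1:1,r2:5,r3:Add1
c10: CDB Add1=-4 | r0:Add3,r1:1,r2:5,r3:-4

STATUS = VALUE -4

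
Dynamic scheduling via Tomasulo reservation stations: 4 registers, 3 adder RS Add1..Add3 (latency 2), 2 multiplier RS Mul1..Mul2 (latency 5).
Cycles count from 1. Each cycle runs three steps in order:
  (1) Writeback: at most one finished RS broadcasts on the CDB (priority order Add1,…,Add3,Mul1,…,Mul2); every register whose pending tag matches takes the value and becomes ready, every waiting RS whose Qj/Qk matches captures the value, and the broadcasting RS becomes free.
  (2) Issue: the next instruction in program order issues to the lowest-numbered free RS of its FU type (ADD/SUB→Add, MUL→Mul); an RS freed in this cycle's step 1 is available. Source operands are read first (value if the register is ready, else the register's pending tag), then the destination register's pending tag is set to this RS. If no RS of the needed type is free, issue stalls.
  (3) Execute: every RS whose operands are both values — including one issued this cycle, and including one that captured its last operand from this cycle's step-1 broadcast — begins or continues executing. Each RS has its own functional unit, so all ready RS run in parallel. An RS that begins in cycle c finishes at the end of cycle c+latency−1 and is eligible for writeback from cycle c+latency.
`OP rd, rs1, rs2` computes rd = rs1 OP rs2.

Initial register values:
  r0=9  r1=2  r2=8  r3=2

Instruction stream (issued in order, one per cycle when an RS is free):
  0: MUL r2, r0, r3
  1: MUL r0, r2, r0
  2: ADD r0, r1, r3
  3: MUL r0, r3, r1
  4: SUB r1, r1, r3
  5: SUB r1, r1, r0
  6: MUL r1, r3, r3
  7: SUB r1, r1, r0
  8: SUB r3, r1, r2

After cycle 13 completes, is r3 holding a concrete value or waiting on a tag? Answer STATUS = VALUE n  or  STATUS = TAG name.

  c1: issue MUL r2<-Mul1  regs: r0:9,r1:2,r2:Mul1,r3:2
  c2: issue MUL r0<-Mul2  regs: r0:Mul2,r1:2,r2:Mul1,r3:2
  c3: issue ADD r0<-Add1  regs: r0:Add1,r1:2,r2:Mul1,r3:2
  c4: stall  regs: r0:Add1,r1:2,r2:Mul1,r3:2
  c5: CDB Add1=4; stall  regs: r0:4,r1:2,r2:Mul1,r3:2
  c6: CDB Mul1=18; issue MUL r0<-Mul1  regs: r0:Mul1,r1:2,r2:18,r3:2
  c7: issue SUB r1<-Add1  regs: r0:Mul1,r1:Add1,r2:18,r3:2
  c8: issue SUB r1<-Add2  regs: r0:Mul1,r1:Add2,r2:18,r3:2
  c9: CDB Add1=0; stall  regs: r0:Mul1,r1:Add2,r2:18,r3:2
  c10: stall  regs: r0:Mul1,r1:Add2,r2:18,r3:2
  c11: CDB Mul1=4; issue MUL r1<-Mul1  regs: r0:4,r1:Mul1,r2:18,r3:2
  c12: CDB Mul2=162; issue SUB r1<-Add1  regs: r0:4,r1:Add1,r2:18,r3:2
  c13: CDB Add2=-4; issue SUB r3<-Add2  regs: r0:4,r1:Add1,r2:18,r3:Add2

STATUS = TAG Add2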